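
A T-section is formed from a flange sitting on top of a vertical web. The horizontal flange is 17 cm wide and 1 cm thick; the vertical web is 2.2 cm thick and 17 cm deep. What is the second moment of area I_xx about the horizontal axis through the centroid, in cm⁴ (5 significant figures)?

I_xx ≈ 1848.8 cm⁴

Treat the section as a set of non-overlapping primitives; coordinates are from the bounding-box lower-left.
Flange: 17 × 1, A = 17 cm², y = 17.5 cm, Ī = 1.416667 cm⁴.
Web: 2.2 × 17, A = 37.4 cm², y = 8.5 cm, Ī = 900.7167 cm⁴.
Centroid: ȳ = ΣA·y / ΣA = 11.3125 cm.
Transfer each piece to the horizontal axis through the centroid using Ī + A·d² with d = y − 11.3125:
  flange: d = 6.1875 cm → contributes +652.2643 cm⁴
  web: d = -2.8125 cm → contributes +1196.557 cm⁴
Total I = 1848.821 cm⁴.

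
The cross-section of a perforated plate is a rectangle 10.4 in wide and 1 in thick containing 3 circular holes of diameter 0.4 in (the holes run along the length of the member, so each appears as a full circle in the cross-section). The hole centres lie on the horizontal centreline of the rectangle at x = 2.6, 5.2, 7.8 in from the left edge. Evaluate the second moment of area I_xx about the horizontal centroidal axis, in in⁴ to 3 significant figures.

I_xx ≈ 0.863 in⁴

Treat the section as a set of non-overlapping primitives; coordinates are from the bounding-box lower-left.
Plate: 10.4 × 1, A = 10.4 in², y = 0.5 in, Ī = 0.86667 in⁴.
Hole 1 (subtracted): ⌀0.4, A = 0.12566 in², y = 0.5 in, Ī = 0.0012566 in⁴.
Hole 2 (subtracted): ⌀0.4, A = 0.12566 in², y = 0.5 in, Ī = 0.0012566 in⁴.
Hole 3 (subtracted): ⌀0.4, A = 0.12566 in², y = 0.5 in, Ī = 0.0012566 in⁴.
By symmetry the centroid is at mid-height, ȳ = 0.5 in.
All pieces are centred on the horizontal centroidal axis, so I = ΣĪ (holes subtracted) = 0.8629 in⁴.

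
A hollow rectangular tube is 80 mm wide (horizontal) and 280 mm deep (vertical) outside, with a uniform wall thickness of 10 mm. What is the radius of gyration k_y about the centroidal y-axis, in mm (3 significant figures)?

Treat the section as a set of non-overlapping primitives; coordinates are from the bounding-box lower-left.
Outer rectangle: 80 × 280, A = 22 400 mm², x = 40 mm, Ī = 11 946 667 mm⁴.
Inner void (subtracted): 60 × 260, A = 15 600 mm², x = 40 mm, Ī = 4 680 000 mm⁴.
By symmetry the centroid is at mid-width, x̄ = 40 mm.
All pieces are centred on the centroidal y-axis, so I = ΣĪ (holes subtracted) = 7 266 667 mm⁴.
Radius of gyration: k = √(I/A) = √(7 266 667 / 6 800) = 32.69 mm.

k_y ≈ 32.7 mm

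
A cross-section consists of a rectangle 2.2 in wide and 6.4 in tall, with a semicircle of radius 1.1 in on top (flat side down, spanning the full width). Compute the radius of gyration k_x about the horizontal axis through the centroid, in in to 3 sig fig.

k_x ≈ 2.10 in

Split into non-overlapping primitives; take the origin at the lower-left of the bounding box.
Rectangular body: 2.2 × 6.4, A = 14.08 in², y = 3.2 in, Ī = 48.06 in⁴.
Semicircular cap: semicircle r = 1.1, A = 1.9007 in², y = 6.8669 in, Ī = 0.1607 in⁴.
Centroid: ȳ = ΣA·y / ΣA = 3.6361 in.
Transfer each piece to the horizontal axis through the centroid using Ī + A·d² with d = y − 3.6361:
  rectangular body: d = -0.43612 in → contributes +50.738 in⁴
  semicircular cap: d = 3.2307 in → contributes +19.999 in⁴
Total I = 70.737 in⁴.
Radius of gyration: k = √(I/A) = √(70.737 / 15.981) = 2.1039 in.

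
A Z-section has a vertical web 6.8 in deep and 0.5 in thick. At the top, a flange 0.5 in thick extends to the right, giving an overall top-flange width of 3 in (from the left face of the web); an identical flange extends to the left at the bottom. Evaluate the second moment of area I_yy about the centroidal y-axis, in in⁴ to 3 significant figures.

Decompose the section into non-overlapping parts with the origin at the bottom-left of its bounding rectangle.
Web: 0.5 × 6.8, A = 3.4 in², x = 2.75 in, Ī = 0.070833 in⁴.
Top flange (beyond web): 2.5 × 0.5, A = 1.25 in², x = 4.25 in, Ī = 0.65104 in⁴.
Bottom flange (beyond web): 2.5 × 0.5, A = 1.25 in², x = 1.25 in, Ī = 0.65104 in⁴.
Centroid: x̄ = ΣA·x / ΣA = 2.75 in.
Transfer each piece to the centroidal y-axis using Ī + A·d² with d = x − 2.75:
  web: d = 0 in → contributes +0.070833 in⁴
  top flange (beyond web): d = 1.5 in → contributes +3.4635 in⁴
  bottom flange (beyond web): d = -1.5 in → contributes +3.4635 in⁴
Total I = 6.9979 in⁴.

I_yy ≈ 7.00 in⁴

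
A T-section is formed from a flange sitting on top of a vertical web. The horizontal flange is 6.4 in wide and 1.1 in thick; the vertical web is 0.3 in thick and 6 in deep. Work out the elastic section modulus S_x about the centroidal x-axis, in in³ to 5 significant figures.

S_x ≈ 4.1487 in³

Treat the section as a set of non-overlapping primitives; coordinates are from the bounding-box lower-left.
Flange: 6.4 × 1.1, A = 7.04 in², y = 6.55 in, Ī = 0.7098667 in⁴.
Web: 0.3 × 6, A = 1.8 in², y = 3 in, Ī = 5.4 in⁴.
Centroid: ȳ = ΣA·y / ΣA = 5.827149 in.
Transfer each piece to the centroidal x-axis using Ī + A·d² with d = y − 5.827149:
  flange: d = 0.7228507 in → contributes +4.388359 in⁴
  web: d = -2.827149 in → contributes +19.78699 in⁴
Total I = 24.17535 in⁴.
Extreme fibre distance c = 5.827149 in; S = I/c = 4.148744 in³.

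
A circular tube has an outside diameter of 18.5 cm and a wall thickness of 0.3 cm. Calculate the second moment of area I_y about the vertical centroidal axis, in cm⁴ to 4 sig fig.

Treat the section as a set of non-overlapping primitives; coordinates are from the bounding-box lower-left.
Outer circle: ⌀18.5, A = 268.803 cm², x = 9.25 cm, Ī = 5749.85 cm⁴.
Bore (subtracted): ⌀17.9, A = 251.649 cm², x = 9.25 cm, Ī = 5039.44 cm⁴.
By symmetry the centroid is at mid-width, x̄ = 9.25 cm.
All pieces are centred on the vertical centroidal axis, so I = ΣĪ (holes subtracted) = 710.417 cm⁴.

I_y ≈ 710.4 cm⁴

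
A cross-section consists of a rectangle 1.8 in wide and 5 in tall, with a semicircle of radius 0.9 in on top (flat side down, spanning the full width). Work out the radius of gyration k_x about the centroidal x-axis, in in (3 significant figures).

Split into non-overlapping primitives; take the origin at the lower-left of the bounding box.
Rectangular body: 1.8 × 5, A = 9 in², y = 2.5 in, Ī = 18.75 in⁴.
Semicircular cap: semicircle r = 0.9, A = 1.2723 in², y = 5.382 in, Ī = 0.072012 in⁴.
Centroid: ȳ = ΣA·y / ΣA = 2.857 in.
Transfer each piece to the centroidal x-axis using Ī + A·d² with d = y − 2.857:
  rectangular body: d = -0.35696 in → contributes +19.897 in⁴
  semicircular cap: d = 2.525 in → contributes +8.1841 in⁴
Total I = 28.081 in⁴.
Radius of gyration: k = √(I/A) = √(28.081 / 10.272) = 1.6534 in.

k_x ≈ 1.65 in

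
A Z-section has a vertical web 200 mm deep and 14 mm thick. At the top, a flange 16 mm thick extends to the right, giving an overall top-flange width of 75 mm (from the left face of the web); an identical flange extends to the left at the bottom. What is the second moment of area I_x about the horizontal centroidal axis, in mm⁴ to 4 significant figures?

Split into non-overlapping primitives; take the origin at the lower-left of the bounding box.
Web: 14 × 200, A = 2 800 mm², y = 100 mm, Ī = 9 333 333 mm⁴.
Top flange (beyond web): 61 × 16, A = 976 mm², y = 192 mm, Ī = 20821.3 mm⁴.
Bottom flange (beyond web): 61 × 16, A = 976 mm², y = 8 mm, Ī = 20821.3 mm⁴.
Centroid: ȳ = ΣA·y / ΣA = 100 mm.
Transfer each piece to the horizontal centroidal axis using Ī + A·d² with d = y − 100:
  web: d = 0 mm → contributes +9 333 333 mm⁴
  top flange (beyond web): d = 92 mm → contributes +8 281 685 mm⁴
  bottom flange (beyond web): d = -92 mm → contributes +8 281 685 mm⁴
Total I = 25 896 704 mm⁴.

I_x ≈ 2.590 × 10⁷ mm⁴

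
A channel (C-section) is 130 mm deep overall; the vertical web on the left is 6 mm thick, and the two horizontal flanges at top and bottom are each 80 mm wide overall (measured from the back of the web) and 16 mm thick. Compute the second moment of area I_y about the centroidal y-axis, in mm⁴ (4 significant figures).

Treat the section as a set of non-overlapping primitives; coordinates are from the bounding-box lower-left.
Web: 6 × 130, A = 780 mm², x = 3 mm, Ī = 2 340 mm⁴.
Top flange (beyond web): 74 × 16, A = 1 184 mm², x = 43 mm, Ī = 540 299 mm⁴.
Bottom flange (beyond web): 74 × 16, A = 1 184 mm², x = 43 mm, Ī = 540 299 mm⁴.
Centroid: x̄ = ΣA·x / ΣA = 33.0889 mm.
Transfer each piece to the centroidal y-axis using Ī + A·d² with d = x − 33.0889:
  web: d = -30.0889 mm → contributes +708 509 mm⁴
  top flange (beyond web): d = 9.91105 mm → contributes +656 602 mm⁴
  bottom flange (beyond web): d = 9.91105 mm → contributes +656 602 mm⁴
Total I = 2 021 712 mm⁴.

I_y ≈ 2.022 × 10⁶ mm⁴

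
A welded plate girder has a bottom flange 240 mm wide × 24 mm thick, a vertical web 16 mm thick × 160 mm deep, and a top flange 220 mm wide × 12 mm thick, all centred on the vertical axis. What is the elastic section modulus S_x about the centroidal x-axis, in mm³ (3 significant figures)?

S_x ≈ 5.49 × 10⁵ mm³

Split into non-overlapping primitives; take the origin at the lower-left of the bounding box.
Bottom plate: 240 × 24, A = 5 760 mm², y = 12 mm, Ī = 276 480 mm⁴.
Web plate: 16 × 160, A = 2 560 mm², y = 104 mm, Ī = 5 461 333 mm⁴.
Top plate: 220 × 12, A = 2 640 mm², y = 190 mm, Ī = 31 680 mm⁴.
Centroid: ȳ = ΣA·y / ΣA = 76.365 mm.
Transfer each piece to the centroidal x-axis using Ī + A·d² with d = y − 76.365:
  bottom plate: d = -64.365 mm → contributes +24 139 288 mm⁴
  web plate: d = 27.635 mm → contributes +7 416 393 mm⁴
  top plate: d = 113.64 mm → contributes +34 121 793 mm⁴
Total I = 65 677 473 mm⁴.
Extreme fibre distance c = 119.64 mm; S = I/c = 548 982 mm³.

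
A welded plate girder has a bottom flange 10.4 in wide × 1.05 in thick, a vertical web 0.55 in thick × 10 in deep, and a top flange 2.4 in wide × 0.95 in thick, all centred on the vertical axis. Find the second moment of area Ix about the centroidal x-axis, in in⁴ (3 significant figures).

Decompose the section into non-overlapping parts with the origin at the bottom-left of its bounding rectangle.
Bottom plate: 10.4 × 1.05, A = 10.92 in², y = 0.525 in, Ī = 1.0033 in⁴.
Web plate: 0.55 × 10, A = 5.5 in², y = 6.05 in, Ī = 45.833 in⁴.
Top plate: 2.4 × 0.95, A = 2.28 in², y = 11.525 in, Ī = 0.17148 in⁴.
Centroid: ȳ = ΣA·y / ΣA = 3.4912 in.
Transfer each piece to the centroidal x-axis using Ī + A·d² with d = y − 3.4912:
  bottom plate: d = -2.9662 in → contributes +97.08 in⁴
  web plate: d = 2.5588 in → contributes +81.845 in⁴
  top plate: d = 8.0338 in → contributes +147.33 in⁴
Total I = 326.25 in⁴.

Ix ≈ 326 in⁴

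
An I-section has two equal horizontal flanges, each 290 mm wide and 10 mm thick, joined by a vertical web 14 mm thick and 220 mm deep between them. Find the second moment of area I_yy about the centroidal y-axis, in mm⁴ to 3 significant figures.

I_yy ≈ 4.07 × 10⁷ mm⁴

Split into non-overlapping primitives; take the origin at the lower-left of the bounding box.
Bottom flange: 290 × 10, A = 2 900 mm², x = 145 mm, Ī = 20 324 167 mm⁴.
Web: 14 × 220, A = 3 080 mm², x = 145 mm, Ī = 50 307 mm⁴.
Top flange: 290 × 10, A = 2 900 mm², x = 145 mm, Ī = 20 324 167 mm⁴.
By symmetry the centroid is at mid-width, x̄ = 145 mm.
All pieces are centred on the centroidal y-axis, so I = ΣĪ = 40 698 640 mm⁴.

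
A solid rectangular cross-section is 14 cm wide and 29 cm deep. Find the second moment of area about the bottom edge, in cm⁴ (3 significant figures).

The section: 14 × 29, A = 406 cm², y = 14.5 cm, Ī = 28 454 cm⁴.
Transfer it to a horizontal axis along the bottom face using Ī + A·d² with d = y − 0:
  the section: d = 14.5 cm → contributes +113 815 cm⁴
Total I = 113 815 cm⁴.

I_base ≈ 1.14 × 10⁵ cm⁴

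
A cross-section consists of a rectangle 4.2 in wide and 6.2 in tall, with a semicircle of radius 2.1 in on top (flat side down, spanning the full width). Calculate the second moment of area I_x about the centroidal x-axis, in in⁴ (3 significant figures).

Split into non-overlapping primitives; take the origin at the lower-left of the bounding box.
Rectangular body: 4.2 × 6.2, A = 26.04 in², y = 3.1 in, Ī = 83.415 in⁴.
Semicircular cap: semicircle r = 2.1, A = 6.9272 in², y = 7.0913 in, Ī = 2.1346 in⁴.
Centroid: ȳ = ΣA·y / ΣA = 3.9387 in.
Transfer each piece to the centroidal x-axis using Ī + A·d² with d = y − 3.9387:
  rectangular body: d = -0.83866 in → contributes +101.73 in⁴
  semicircular cap: d = 3.1526 in → contributes +70.984 in⁴
Total I = 172.71 in⁴.

I_x ≈ 173 in⁴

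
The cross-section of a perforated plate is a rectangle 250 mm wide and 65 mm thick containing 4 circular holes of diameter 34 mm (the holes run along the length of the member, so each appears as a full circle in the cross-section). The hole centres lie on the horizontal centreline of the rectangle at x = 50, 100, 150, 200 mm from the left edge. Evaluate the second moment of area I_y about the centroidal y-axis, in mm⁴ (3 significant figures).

Decompose the section into non-overlapping parts with the origin at the bottom-left of its bounding rectangle.
Plate: 250 × 65, A = 16 250 mm², x = 125 mm, Ī = 84 635 417 mm⁴.
Hole 1 (subtracted): ⌀34, A = 907.92 mm², x = 50 mm, Ī = 65 597 mm⁴.
Hole 2 (subtracted): ⌀34, A = 907.92 mm², x = 100 mm, Ī = 65 597 mm⁴.
Hole 3 (subtracted): ⌀34, A = 907.92 mm², x = 150 mm, Ī = 65 597 mm⁴.
Hole 4 (subtracted): ⌀34, A = 907.92 mm², x = 200 mm, Ī = 65 597 mm⁴.
By symmetry the centroid is at mid-width, x̄ = 125 mm.
Transfer each piece to the centroidal y-axis using Ī + A·d² with d = x − 125:
  plate: d = 0 mm → contributes +84 635 417 mm⁴
  hole 1: d = -75 mm → contributes −5 172 649 mm⁴
  hole 2: d = -25 mm → contributes −633 047 mm⁴
  hole 3: d = 25 mm → contributes −633 047 mm⁴
  hole 4: d = 75 mm → contributes −5 172 649 mm⁴
Total I = 73 024 024 mm⁴.

I_y ≈ 7.30 × 10⁷ mm⁴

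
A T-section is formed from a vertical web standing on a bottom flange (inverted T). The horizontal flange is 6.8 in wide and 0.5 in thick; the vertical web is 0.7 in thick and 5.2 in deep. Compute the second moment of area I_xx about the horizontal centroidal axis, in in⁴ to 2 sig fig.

I_xx ≈ 23 in⁴

Decompose the section into non-overlapping parts with the origin at the bottom-left of its bounding rectangle.
Flange: 6.8 × 0.5, A = 3.4 in², y = 0.25 in, Ī = 0.07083 in⁴.
Web: 0.7 × 5.2, A = 3.64 in², y = 3.1 in, Ī = 8.202 in⁴.
Centroid: ȳ = ΣA·y / ΣA = 1.724 in.
Transfer each piece to the horizontal centroidal axis using Ī + A·d² with d = y − 1.724:
  flange: d = -1.474 in → contributes +7.454 in⁴
  web: d = 1.376 in → contributes +15.1 in⁴
Total I = 22.55 in⁴.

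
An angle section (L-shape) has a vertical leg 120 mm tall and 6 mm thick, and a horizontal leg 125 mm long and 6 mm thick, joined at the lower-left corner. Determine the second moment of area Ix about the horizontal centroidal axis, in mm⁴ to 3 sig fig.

Treat the section as a set of non-overlapping primitives; coordinates are from the bounding-box lower-left.
Vertical leg: 6 × 120, A = 720 mm², y = 60 mm, Ī = 864 000 mm⁴.
Horizontal leg (remainder): 119 × 6, A = 714 mm², y = 3 mm, Ī = 2 142 mm⁴.
Centroid: ȳ = ΣA·y / ΣA = 31.619 mm.
Transfer each piece to the horizontal centroidal axis using Ī + A·d² with d = y − 31.619:
  vertical leg: d = 28.381 mm → contributes +1 443 936 mm⁴
  horizontal leg (remainder): d = -28.619 mm → contributes +586 952 mm⁴
Total I = 2 030 888 mm⁴.

Ix ≈ 2.03 × 10⁶ mm⁴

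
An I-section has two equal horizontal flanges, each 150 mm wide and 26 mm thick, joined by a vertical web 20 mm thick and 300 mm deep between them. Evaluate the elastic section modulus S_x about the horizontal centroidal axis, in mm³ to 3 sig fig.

S_x ≈ 1.44 × 10⁶ mm³

Split into non-overlapping primitives; take the origin at the lower-left of the bounding box.
Bottom flange: 150 × 26, A = 3 900 mm², y = 13 mm, Ī = 219 700 mm⁴.
Web: 20 × 300, A = 6 000 mm², y = 176 mm, Ī = 45 000 000 mm⁴.
Top flange: 150 × 26, A = 3 900 mm², y = 339 mm, Ī = 219 700 mm⁴.
By symmetry the centroid is at mid-height, ȳ = 176 mm.
Transfer each piece to the horizontal centroidal axis using Ī + A·d² with d = y − 176:
  bottom flange: d = -163 mm → contributes +103 838 800 mm⁴
  web: d = 0 mm → contributes +45 000 000 mm⁴
  top flange: d = 163 mm → contributes +103 838 800 mm⁴
Total I = 252 677 600 mm⁴.
Extreme fibre distance c = 176 mm; S = I/c = 1 435 668 mm³.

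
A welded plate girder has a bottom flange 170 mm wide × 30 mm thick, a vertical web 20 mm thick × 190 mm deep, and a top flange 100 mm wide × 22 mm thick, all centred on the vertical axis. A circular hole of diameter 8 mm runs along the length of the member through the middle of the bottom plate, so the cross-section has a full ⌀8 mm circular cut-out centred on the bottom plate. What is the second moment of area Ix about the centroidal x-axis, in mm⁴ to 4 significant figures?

Decompose the section into non-overlapping parts with the origin at the bottom-left of its bounding rectangle.
Bottom plate: 170 × 30, A = 5 100 mm², y = 15 mm, Ī = 382 500 mm⁴.
Web plate: 20 × 190, A = 3 800 mm², y = 125 mm, Ī = 11 431 667 mm⁴.
Top plate: 100 × 22, A = 2 200 mm², y = 231 mm, Ī = 88733.3 mm⁴.
Hole (subtracted): ⌀8, A = 50.2655 mm², y = 15 mm, Ī = 201.062 mm⁴.
Centroid: ȳ = ΣA·y / ΣA = 95.8345 mm.
Transfer each piece to the centroidal x-axis using Ī + A·d² with d = y − 95.8345:
  bottom plate: d = -80.8345 mm → contributes +33 707 021 mm⁴
  web plate: d = 29.1655 mm → contributes +14 664 042 mm⁴
  top plate: d = 135.165 mm → contributes +40 282 088 mm⁴
  hole: d = -80.8345 mm → contributes −328 647 mm⁴
Total I = 88 324 505 mm⁴.

Ix ≈ 8.832 × 10⁷ mm⁴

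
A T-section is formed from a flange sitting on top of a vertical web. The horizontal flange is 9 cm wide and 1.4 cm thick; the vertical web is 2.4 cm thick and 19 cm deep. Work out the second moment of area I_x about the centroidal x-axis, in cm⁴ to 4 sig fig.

I_x ≈ 2401 cm⁴

Split into non-overlapping primitives; take the origin at the lower-left of the bounding box.
Flange: 9 × 1.4, A = 12.6 cm², y = 19.7 cm, Ī = 2.058 cm⁴.
Web: 2.4 × 19, A = 45.6 cm², y = 9.5 cm, Ī = 1371.8 cm⁴.
Centroid: ȳ = ΣA·y / ΣA = 11.7082 cm.
Transfer each piece to the centroidal x-axis using Ī + A·d² with d = y − 11.7082:
  flange: d = 7.99175 cm → contributes +806.796 cm⁴
  web: d = -2.20825 cm → contributes +1594.16 cm⁴
Total I = 2400.96 cm⁴.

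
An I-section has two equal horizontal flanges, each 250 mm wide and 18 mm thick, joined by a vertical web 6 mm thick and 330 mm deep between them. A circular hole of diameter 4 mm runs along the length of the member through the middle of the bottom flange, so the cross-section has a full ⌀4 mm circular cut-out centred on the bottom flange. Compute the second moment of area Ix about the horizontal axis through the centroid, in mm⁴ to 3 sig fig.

Break the section into simple shapes (no overlaps), measuring from the bottom-left corner of the bounding box.
Bottom flange: 250 × 18, A = 4 500 mm², y = 9 mm, Ī = 121 500 mm⁴.
Web: 6 × 330, A = 1 980 mm², y = 183 mm, Ī = 17 968 500 mm⁴.
Top flange: 250 × 18, A = 4 500 mm², y = 357 mm, Ī = 121 500 mm⁴.
Hole (subtracted): ⌀4, A = 12.566 mm², y = 9 mm, Ī = 12.566 mm⁴.
Centroid: ȳ = ΣA·y / ΣA = 183.2 mm.
Transfer each piece to the horizontal axis through the centroid using Ī + A·d² with d = y − 183.2:
  bottom flange: d = -174.2 mm → contributes +136 675 888 mm⁴
  web: d = -0.19937 mm → contributes +17 968 579 mm⁴
  top flange: d = 173.8 mm → contributes +136 051 470 mm⁴
  hole: d = -174.2 mm → contributes −381 344 mm⁴
Total I = 290 314 592 mm⁴.

Ix ≈ 2.90 × 10⁸ mm⁴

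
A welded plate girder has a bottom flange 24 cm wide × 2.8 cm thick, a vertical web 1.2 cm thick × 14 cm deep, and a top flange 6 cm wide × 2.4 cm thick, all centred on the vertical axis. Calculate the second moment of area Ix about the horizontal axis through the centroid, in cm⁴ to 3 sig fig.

Break the section into simple shapes (no overlaps), measuring from the bottom-left corner of the bounding box.
Bottom plate: 24 × 2.8, A = 67.2 cm², y = 1.4 cm, Ī = 43.904 cm⁴.
Web plate: 1.2 × 14, A = 16.8 cm², y = 9.8 cm, Ī = 274.4 cm⁴.
Top plate: 6 × 2.4, A = 14.4 cm², y = 18 cm, Ī = 6.912 cm⁴.
Centroid: ȳ = ΣA·y / ΣA = 5.2634 cm.
Transfer each piece to the horizontal axis through the centroid using Ī + A·d² with d = y − 5.2634:
  bottom plate: d = -3.8634 cm → contributes +1046.9 cm⁴
  web plate: d = 4.5366 cm → contributes +620.15 cm⁴
  top plate: d = 12.737 cm → contributes +2342.9 cm⁴
Total I = 4 010 cm⁴.

Ix ≈ 4010 cm⁴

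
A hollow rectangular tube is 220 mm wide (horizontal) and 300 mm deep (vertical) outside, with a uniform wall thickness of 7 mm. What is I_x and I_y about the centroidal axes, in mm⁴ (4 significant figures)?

I_x ≈ 9.341 × 10⁷ mm⁴, I_y ≈ 5.785 × 10⁷ mm⁴

Split into non-overlapping primitives; take the origin at the lower-left of the bounding box.
Outer rectangle: 220 × 300, A = 66 000 mm², y = 150 mm, Ī = 495 000 000 mm⁴.
Inner void (subtracted): 206 × 286, A = 58 916 mm², y = 150 mm, Ī = 401 591 095 mm⁴.
By symmetry the centroid is at mid-height, ȳ = 150 mm.
All pieces are centred on the centroidal x-axis, so I = ΣĪ (holes subtracted) = 93 408 905 mm⁴.
Repeating about the centroidal y-axis gives I_y = 57 853 385 mm⁴.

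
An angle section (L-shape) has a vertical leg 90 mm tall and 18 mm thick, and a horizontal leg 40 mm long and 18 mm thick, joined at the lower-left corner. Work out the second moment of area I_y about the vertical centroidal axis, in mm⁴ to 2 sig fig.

I_y ≈ 1.9 × 10⁵ mm⁴

Split into non-overlapping primitives; take the origin at the lower-left of the bounding box.
Vertical leg: 18 × 90, A = 1 620 mm², x = 9 mm, Ī = 43 740 mm⁴.
Horizontal leg (remainder): 22 × 18, A = 396 mm², x = 29 mm, Ī = 15 972 mm⁴.
Centroid: x̄ = ΣA·x / ΣA = 12.93 mm.
Transfer each piece to the vertical centroidal axis using Ī + A·d² with d = x − 12.93:
  vertical leg: d = -3.929 mm → contributes +68 743 mm⁴
  horizontal leg (remainder): d = 16.07 mm → contributes +118 255 mm⁴
Total I = 186 998 mm⁴.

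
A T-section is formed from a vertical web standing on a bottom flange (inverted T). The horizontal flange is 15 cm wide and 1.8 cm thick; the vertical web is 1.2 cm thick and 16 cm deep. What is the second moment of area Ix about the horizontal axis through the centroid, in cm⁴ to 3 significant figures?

Ix ≈ 1310 cm⁴

Break the section into simple shapes (no overlaps), measuring from the bottom-left corner of the bounding box.
Flange: 15 × 1.8, A = 27 cm², y = 0.9 cm, Ī = 7.29 cm⁴.
Web: 1.2 × 16, A = 19.2 cm², y = 9.8 cm, Ī = 409.6 cm⁴.
Centroid: ȳ = ΣA·y / ΣA = 4.5987 cm.
Transfer each piece to the horizontal axis through the centroid using Ī + A·d² with d = y − 4.5987:
  flange: d = -3.6987 cm → contributes +376.66 cm⁴
  web: d = 5.2013 cm → contributes +929.03 cm⁴
Total I = 1305.7 cm⁴.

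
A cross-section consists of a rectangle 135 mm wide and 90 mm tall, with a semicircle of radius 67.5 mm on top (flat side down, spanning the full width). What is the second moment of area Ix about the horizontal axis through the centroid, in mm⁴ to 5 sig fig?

Break the section into simple shapes (no overlaps), measuring from the bottom-left corner of the bounding box.
Rectangular body: 135 × 90, A = 12 150 mm², y = 45 mm, Ī = 8 201 250 mm⁴.
Semicircular cap: semicircle r = 67.5, A = 7156.941 mm², y = 118.6479 mm, Ī = 2 278 490 mm⁴.
Centroid: ȳ = ΣA·y / ΣA = 72.30073 mm.
Transfer each piece to the horizontal axis through the centroid using Ī + A·d² with d = y − 72.30073:
  rectangular body: d = -27.30073 mm → contributes +17 257 008 mm⁴
  semicircular cap: d = 46.34716 mm → contributes +17 652 023 mm⁴
Total I = 34 909 031 mm⁴.

Ix ≈ 3.4909 × 10⁷ mm⁴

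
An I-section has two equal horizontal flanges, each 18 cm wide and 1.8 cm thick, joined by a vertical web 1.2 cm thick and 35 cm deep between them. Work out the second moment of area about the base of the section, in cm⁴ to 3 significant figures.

Split into non-overlapping primitives; take the origin at the lower-left of the bounding box.
Bottom flange: 18 × 1.8, A = 32.4 cm², y = 0.9 cm, Ī = 8.748 cm⁴.
Web: 1.2 × 35, A = 42 cm², y = 19.3 cm, Ī = 4287.5 cm⁴.
Top flange: 18 × 1.8, A = 32.4 cm², y = 37.7 cm, Ī = 8.748 cm⁴.
Transfer each piece to the base of the section using Ī + A·d² with d = y − 0:
  bottom flange: d = 0.9 cm → contributes +34.992 cm⁴
  web: d = 19.3 cm → contributes +19 932 cm⁴
  top flange: d = 37.7 cm → contributes +46 059 cm⁴
Total I = 66 026 cm⁴.

I_base ≈ 6.60 × 10⁴ cm⁴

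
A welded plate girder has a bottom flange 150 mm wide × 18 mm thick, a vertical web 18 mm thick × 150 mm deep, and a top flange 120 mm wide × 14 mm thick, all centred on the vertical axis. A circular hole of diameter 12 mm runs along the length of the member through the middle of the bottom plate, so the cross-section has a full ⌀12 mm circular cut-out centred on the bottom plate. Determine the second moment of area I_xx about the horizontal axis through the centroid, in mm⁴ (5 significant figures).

I_xx ≈ 3.3803 × 10⁷ mm⁴

Split into non-overlapping primitives; take the origin at the lower-left of the bounding box.
Bottom plate: 150 × 18, A = 2 700 mm², y = 9 mm, Ī = 72 900 mm⁴.
Web plate: 18 × 150, A = 2 700 mm², y = 93 mm, Ī = 5 062 500 mm⁴.
Top plate: 120 × 14, A = 1 680 mm², y = 175 mm, Ī = 27 440 mm⁴.
Hole (subtracted): ⌀12, A = 113.0973 mm², y = 9 mm, Ī = 1017.876 mm⁴.
Centroid: ȳ = ΣA·y / ΣA = 81.58319 mm.
Transfer each piece to the horizontal axis through the centroid using Ī + A·d² with d = y − 81.58319:
  bottom plate: d = -72.58319 mm → contributes +14 297 361 mm⁴
  web plate: d = 11.41681 mm → contributes +5 414 428 mm⁴
  top plate: d = 93.41681 mm → contributes +14 688 298 mm⁴
  hole: d = -72.58319 mm → contributes −596850.7 mm⁴
Total I = 33 803 236 mm⁴.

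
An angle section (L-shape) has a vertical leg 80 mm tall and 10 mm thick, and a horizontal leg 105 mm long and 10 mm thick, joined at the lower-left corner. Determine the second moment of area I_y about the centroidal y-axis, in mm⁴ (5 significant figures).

Break the section into simple shapes (no overlaps), measuring from the bottom-left corner of the bounding box.
Vertical leg: 10 × 80, A = 800 mm², x = 5 mm, Ī = 6666.667 mm⁴.
Horizontal leg (remainder): 95 × 10, A = 950 mm², x = 57.5 mm, Ī = 714479.2 mm⁴.
Centroid: x̄ = ΣA·x / ΣA = 33.5 mm.
Transfer each piece to the centroidal y-axis using Ī + A·d² with d = x − 33.5:
  vertical leg: d = -28.5 mm → contributes +656466.7 mm⁴
  horizontal leg (remainder): d = 24 mm → contributes +1 261 679 mm⁴
Total I = 1 918 146 mm⁴.

I_y ≈ 1.9181 × 10⁶ mm⁴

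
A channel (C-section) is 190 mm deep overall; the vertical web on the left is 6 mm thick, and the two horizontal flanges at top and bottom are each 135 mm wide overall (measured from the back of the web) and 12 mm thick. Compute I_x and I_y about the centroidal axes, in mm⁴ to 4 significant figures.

Break the section into simple shapes (no overlaps), measuring from the bottom-left corner of the bounding box.
Web: 6 × 190, A = 1 140 mm², y = 95 mm, Ī = 3 429 500 mm⁴.
Top flange (beyond web): 129 × 12, A = 1 548 mm², y = 184 mm, Ī = 18 576 mm⁴.
Bottom flange (beyond web): 129 × 12, A = 1 548 mm², y = 6 mm, Ī = 18 576 mm⁴.
By symmetry the centroid is at mid-height, ȳ = 95 mm.
Transfer each piece to the centroidal x-axis using Ī + A·d² with d = y − 95:
  web: d = 0 mm → contributes +3 429 500 mm⁴
  top flange (beyond web): d = 89 mm → contributes +12 280 284 mm⁴
  bottom flange (beyond web): d = -89 mm → contributes +12 280 284 mm⁴
Total I = 27 990 068 mm⁴.
For the y-axis: x̄ = 52.3343 mm.
Repeating about the centroidal y-axis gives I_y = 8 093 071 mm⁴.

I_x ≈ 2.799 × 10⁷ mm⁴, I_y ≈ 8.093 × 10⁶ mm⁴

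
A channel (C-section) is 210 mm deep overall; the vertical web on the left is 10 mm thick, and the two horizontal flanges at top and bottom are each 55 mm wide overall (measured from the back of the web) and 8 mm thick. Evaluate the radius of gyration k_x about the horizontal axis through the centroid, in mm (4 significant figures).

Break the section into simple shapes (no overlaps), measuring from the bottom-left corner of the bounding box.
Web: 10 × 210, A = 2 100 mm², y = 105 mm, Ī = 7 717 500 mm⁴.
Top flange (beyond web): 45 × 8, A = 360 mm², y = 206 mm, Ī = 1 920 mm⁴.
Bottom flange (beyond web): 45 × 8, A = 360 mm², y = 4 mm, Ī = 1 920 mm⁴.
By symmetry the centroid is at mid-height, ȳ = 105 mm.
Transfer each piece to the horizontal axis through the centroid using Ī + A·d² with d = y − 105:
  web: d = 0 mm → contributes +7 717 500 mm⁴
  top flange (beyond web): d = 101 mm → contributes +3 674 280 mm⁴
  bottom flange (beyond web): d = -101 mm → contributes +3 674 280 mm⁴
Total I = 15 066 060 mm⁴.
Radius of gyration: k = √(I/A) = √(15 066 060 / 2 820) = 73.0929 mm.

k_x ≈ 73.09 mm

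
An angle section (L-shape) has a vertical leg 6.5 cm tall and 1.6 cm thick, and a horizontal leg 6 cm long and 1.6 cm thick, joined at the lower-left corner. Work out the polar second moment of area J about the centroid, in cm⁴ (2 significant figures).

J ≈ 110 cm⁴

Split into non-overlapping primitives; take the origin at the lower-left of the bounding box.
Vertical leg: 1.6 × 6.5, A = 10.4 cm², y = 3.25 cm, Ī = 36.62 cm⁴.
Horizontal leg (remainder): 4.4 × 1.6, A = 7.04 cm², y = 0.8 cm, Ī = 1.502 cm⁴.
Centroid: ȳ = ΣA·y / ΣA = 2.261 cm.
Transfer each piece to the centroidal x-axis using Ī + A·d² with d = y − 2.261:
  vertical leg: d = 0.989 cm → contributes +46.79 cm⁴
  horizontal leg (remainder): d = -1.461 cm → contributes +16.53 cm⁴
Total I = 63.32 cm⁴.
For the y-axis: x̄ = 2.011 cm.
Repeating about the centroidal y-axis gives I_y = 51.36 cm⁴.
Polar second moment: J = I_x + I_y = 114.7 cm⁴.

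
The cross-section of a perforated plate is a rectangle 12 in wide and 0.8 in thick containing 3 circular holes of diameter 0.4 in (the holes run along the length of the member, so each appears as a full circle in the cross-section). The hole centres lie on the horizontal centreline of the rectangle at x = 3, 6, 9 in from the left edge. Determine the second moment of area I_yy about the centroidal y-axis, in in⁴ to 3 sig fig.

Treat the section as a set of non-overlapping primitives; coordinates are from the bounding-box lower-left.
Plate: 12 × 0.8, A = 9.6 in², x = 6 in, Ī = 115.2 in⁴.
Hole 1 (subtracted): ⌀0.4, A = 0.12566 in², x = 3 in, Ī = 0.0012566 in⁴.
Hole 2 (subtracted): ⌀0.4, A = 0.12566 in², x = 6 in, Ī = 0.0012566 in⁴.
Hole 3 (subtracted): ⌀0.4, A = 0.12566 in², x = 9 in, Ī = 0.0012566 in⁴.
By symmetry the centroid is at mid-width, x̄ = 6 in.
Transfer each piece to the centroidal y-axis using Ī + A·d² with d = x − 6:
  plate: d = 0 in → contributes +115.2 in⁴
  hole 1: d = -3 in → contributes −1.1322 in⁴
  hole 2: d = 0 in → contributes −0.0012566 in⁴
  hole 3: d = 3 in → contributes −1.1322 in⁴
Total I = 112.93 in⁴.

I_yy ≈ 113 in⁴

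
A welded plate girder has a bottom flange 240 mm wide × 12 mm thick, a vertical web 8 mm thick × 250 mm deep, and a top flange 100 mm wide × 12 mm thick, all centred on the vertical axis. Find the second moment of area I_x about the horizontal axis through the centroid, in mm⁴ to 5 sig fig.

I_x ≈ 7.2516 × 10⁷ mm⁴

Break the section into simple shapes (no overlaps), measuring from the bottom-left corner of the bounding box.
Bottom plate: 240 × 12, A = 2 880 mm², y = 6 mm, Ī = 34 560 mm⁴.
Web plate: 8 × 250, A = 2 000 mm², y = 137 mm, Ī = 10 416 667 mm⁴.
Top plate: 100 × 12, A = 1 200 mm², y = 268 mm, Ī = 14 400 mm⁴.
Centroid: ȳ = ΣA·y / ΣA = 100.8026 mm.
Transfer each piece to the horizontal axis through the centroid using Ī + A·d² with d = y − 100.8026:
  bottom plate: d = -94.80263 mm → contributes +25 918 672 mm⁴
  web plate: d = 36.19737 mm → contributes +13 037 166 mm⁴
  top plate: d = 167.1974 mm → contributes +33 560 352 mm⁴
Total I = 72 516 190 mm⁴.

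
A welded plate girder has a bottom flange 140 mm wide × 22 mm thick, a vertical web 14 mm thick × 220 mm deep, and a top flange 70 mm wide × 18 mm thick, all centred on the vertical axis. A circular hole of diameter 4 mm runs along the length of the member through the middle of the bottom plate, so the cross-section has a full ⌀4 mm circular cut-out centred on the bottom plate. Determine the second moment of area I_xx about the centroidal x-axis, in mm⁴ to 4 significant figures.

I_xx ≈ 6.873 × 10⁷ mm⁴

Treat the section as a set of non-overlapping primitives; coordinates are from the bounding-box lower-left.
Bottom plate: 140 × 22, A = 3 080 mm², y = 11 mm, Ī = 124 227 mm⁴.
Web plate: 14 × 220, A = 3 080 mm², y = 132 mm, Ī = 12 422 667 mm⁴.
Top plate: 70 × 18, A = 1 260 mm², y = 251 mm, Ī = 34 020 mm⁴.
Hole (subtracted): ⌀4, A = 12.5664 mm², y = 11 mm, Ī = 12.5664 mm⁴.
Centroid: ȳ = ΣA·y / ΣA = 102.135 mm.
Transfer each piece to the centroidal x-axis using Ī + A·d² with d = y − 102.135:
  bottom plate: d = -91.1355 mm → contributes +25 705 706 mm⁴
  web plate: d = 29.8645 mm → contributes +15 169 687 mm⁴
  top plate: d = 148.865 mm → contributes +27 956 434 mm⁴
  hole: d = -91.1355 mm → contributes −104 385 mm⁴
Total I = 68 727 443 mm⁴.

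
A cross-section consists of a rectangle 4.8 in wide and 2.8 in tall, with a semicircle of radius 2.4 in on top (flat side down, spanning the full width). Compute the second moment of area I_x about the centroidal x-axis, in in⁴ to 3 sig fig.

Break the section into simple shapes (no overlaps), measuring from the bottom-left corner of the bounding box.
Rectangular body: 4.8 × 2.8, A = 13.44 in², y = 1.4 in, Ī = 8.7808 in⁴.
Semicircular cap: semicircle r = 2.4, A = 9.0478 in², y = 3.8186 in, Ī = 3.6415 in⁴.
Centroid: ȳ = ΣA·y / ΣA = 2.3731 in.
Transfer each piece to the centroidal x-axis using Ī + A·d² with d = y − 2.3731:
  rectangular body: d = -0.9731 in → contributes +21.507 in⁴
  semicircular cap: d = 1.4455 in → contributes +22.546 in⁴
Total I = 44.054 in⁴.

I_x ≈ 44.1 in⁴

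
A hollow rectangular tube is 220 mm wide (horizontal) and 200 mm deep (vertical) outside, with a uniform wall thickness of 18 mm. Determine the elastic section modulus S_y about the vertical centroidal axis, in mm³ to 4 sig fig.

S_y ≈ 8.394 × 10⁵ mm³

Split into non-overlapping primitives; take the origin at the lower-left of the bounding box.
Outer rectangle: 220 × 200, A = 44 000 mm², x = 110 mm, Ī = 177 466 667 mm⁴.
Inner void (subtracted): 184 × 164, A = 30 176 mm², x = 110 mm, Ī = 85 136 555 mm⁴.
By symmetry the centroid is at mid-width, x̄ = 110 mm.
All pieces are centred on the vertical centroidal axis, so I = ΣĪ (holes subtracted) = 92 330 112 mm⁴.
Extreme fibre distance c = 110 mm; S = I/c = 839 365 mm³.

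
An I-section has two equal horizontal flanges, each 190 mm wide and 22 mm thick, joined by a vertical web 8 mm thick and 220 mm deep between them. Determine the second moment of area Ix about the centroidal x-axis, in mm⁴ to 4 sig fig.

Break the section into simple shapes (no overlaps), measuring from the bottom-left corner of the bounding box.
Bottom flange: 190 × 22, A = 4 180 mm², y = 11 mm, Ī = 168 593 mm⁴.
Web: 8 × 220, A = 1 760 mm², y = 132 mm, Ī = 7 098 667 mm⁴.
Top flange: 190 × 22, A = 4 180 mm², y = 253 mm, Ī = 168 593 mm⁴.
By symmetry the centroid is at mid-height, ȳ = 132 mm.
Transfer each piece to the centroidal x-axis using Ī + A·d² with d = y − 132:
  bottom flange: d = -121 mm → contributes +61 367 973 mm⁴
  web: d = 0 mm → contributes +7 098 667 mm⁴
  top flange: d = 121 mm → contributes +61 367 973 mm⁴
Total I = 129 834 613 mm⁴.

Ix ≈ 1.298 × 10⁸ mm⁴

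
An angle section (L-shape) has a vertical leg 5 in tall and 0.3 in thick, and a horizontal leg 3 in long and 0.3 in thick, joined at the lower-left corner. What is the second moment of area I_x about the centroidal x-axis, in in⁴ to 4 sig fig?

I_x ≈ 6.036 in⁴

Decompose the section into non-overlapping parts with the origin at the bottom-left of its bounding rectangle.
Vertical leg: 0.3 × 5, A = 1.5 in², y = 2.5 in, Ī = 3.125 in⁴.
Horizontal leg (remainder): 2.7 × 0.3, A = 0.81 in², y = 0.15 in, Ī = 0.006075 in⁴.
Centroid: ȳ = ΣA·y / ΣA = 1.67597 in.
Transfer each piece to the centroidal x-axis using Ī + A·d² with d = y − 1.67597:
  vertical leg: d = 0.824026 in → contributes +4.14353 in⁴
  horizontal leg (remainder): d = -1.52597 in → contributes +1.89224 in⁴
Total I = 6.03577 in⁴.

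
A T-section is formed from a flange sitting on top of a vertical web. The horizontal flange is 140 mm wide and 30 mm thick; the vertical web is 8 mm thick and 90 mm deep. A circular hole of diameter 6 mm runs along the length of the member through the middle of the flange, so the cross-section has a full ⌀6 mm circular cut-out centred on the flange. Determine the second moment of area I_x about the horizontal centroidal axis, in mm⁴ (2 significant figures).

I_x ≈ 3.0 × 10⁶ mm⁴

Decompose the section into non-overlapping parts with the origin at the bottom-left of its bounding rectangle.
Flange: 140 × 30, A = 4 200 mm², y = 105 mm, Ī = 315 000 mm⁴.
Web: 8 × 90, A = 720 mm², y = 45 mm, Ī = 486 000 mm⁴.
Hole (subtracted): ⌀6, A = 28.27 mm², y = 105 mm, Ī = 63.62 mm⁴.
Centroid: ȳ = ΣA·y / ΣA = 96.17 mm.
Transfer each piece to the horizontal centroidal axis using Ī + A·d² with d = y − 96.17:
  flange: d = 8.831 mm → contributes +642 561 mm⁴
  web: d = -51.17 mm → contributes +2 371 134 mm⁴
  hole: d = 8.831 mm → contributes −2 269 mm⁴
Total I = 3 011 427 mm⁴.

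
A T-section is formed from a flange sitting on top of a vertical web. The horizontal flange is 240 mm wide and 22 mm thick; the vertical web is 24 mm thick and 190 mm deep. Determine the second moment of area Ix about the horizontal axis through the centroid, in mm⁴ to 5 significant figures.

Split into non-overlapping primitives; take the origin at the lower-left of the bounding box.
Flange: 240 × 22, A = 5 280 mm², y = 201 mm, Ī = 212 960 mm⁴.
Web: 24 × 190, A = 4 560 mm², y = 95 mm, Ī = 13 718 000 mm⁴.
Centroid: ȳ = ΣA·y / ΣA = 151.878 mm.
Transfer each piece to the horizontal axis through the centroid using Ī + A·d² with d = y − 151.878:
  flange: d = 49.12195 mm → contributes +12 953 421 mm⁴
  web: d = -56.87805 mm → contributes +28 470 113 mm⁴
Total I = 41 423 534 mm⁴.

Ix ≈ 4.1424 × 10⁷ mm⁴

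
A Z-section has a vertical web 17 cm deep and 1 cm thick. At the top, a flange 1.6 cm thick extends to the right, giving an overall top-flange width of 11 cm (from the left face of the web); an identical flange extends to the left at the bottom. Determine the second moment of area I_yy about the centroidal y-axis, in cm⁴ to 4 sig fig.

I_yy ≈ 1236 cm⁴

Decompose the section into non-overlapping parts with the origin at the bottom-left of its bounding rectangle.
Web: 1 × 17, A = 17 cm², x = 10.5 cm, Ī = 1.41667 cm⁴.
Top flange (beyond web): 10 × 1.6, A = 16 cm², x = 16 cm, Ī = 133.333 cm⁴.
Bottom flange (beyond web): 10 × 1.6, A = 16 cm², x = 5 cm, Ī = 133.333 cm⁴.
Centroid: x̄ = ΣA·x / ΣA = 10.5 cm.
Transfer each piece to the centroidal y-axis using Ī + A·d² with d = x − 10.5:
  web: d = 0 cm → contributes +1.41667 cm⁴
  top flange (beyond web): d = 5.5 cm → contributes +617.333 cm⁴
  bottom flange (beyond web): d = -5.5 cm → contributes +617.333 cm⁴
Total I = 1236.08 cm⁴.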